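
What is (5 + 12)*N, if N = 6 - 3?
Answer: 51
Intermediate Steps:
N = 3
(5 + 12)*N = (5 + 12)*3 = 17*3 = 51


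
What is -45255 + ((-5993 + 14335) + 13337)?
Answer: -23576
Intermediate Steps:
-45255 + ((-5993 + 14335) + 13337) = -45255 + (8342 + 13337) = -45255 + 21679 = -23576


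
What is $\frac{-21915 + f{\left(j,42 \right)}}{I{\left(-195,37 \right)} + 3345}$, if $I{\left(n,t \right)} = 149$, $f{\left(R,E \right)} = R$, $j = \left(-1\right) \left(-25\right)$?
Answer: $- \frac{10945}{1747} \approx -6.265$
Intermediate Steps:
$j = 25$
$\frac{-21915 + f{\left(j,42 \right)}}{I{\left(-195,37 \right)} + 3345} = \frac{-21915 + 25}{149 + 3345} = - \frac{21890}{3494} = \left(-21890\right) \frac{1}{3494} = - \frac{10945}{1747}$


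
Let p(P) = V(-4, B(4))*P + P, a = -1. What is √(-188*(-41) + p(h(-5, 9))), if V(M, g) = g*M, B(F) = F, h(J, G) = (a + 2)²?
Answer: 7*√157 ≈ 87.710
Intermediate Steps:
h(J, G) = 1 (h(J, G) = (-1 + 2)² = 1² = 1)
V(M, g) = M*g
p(P) = -15*P (p(P) = (-4*4)*P + P = -16*P + P = -15*P)
√(-188*(-41) + p(h(-5, 9))) = √(-188*(-41) - 15*1) = √(7708 - 15) = √7693 = 7*√157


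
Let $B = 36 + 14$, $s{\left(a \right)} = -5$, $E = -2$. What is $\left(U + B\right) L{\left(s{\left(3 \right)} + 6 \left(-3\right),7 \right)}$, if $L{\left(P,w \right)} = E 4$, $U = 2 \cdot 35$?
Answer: $-960$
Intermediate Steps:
$U = 70$
$L{\left(P,w \right)} = -8$ ($L{\left(P,w \right)} = \left(-2\right) 4 = -8$)
$B = 50$
$\left(U + B\right) L{\left(s{\left(3 \right)} + 6 \left(-3\right),7 \right)} = \left(70 + 50\right) \left(-8\right) = 120 \left(-8\right) = -960$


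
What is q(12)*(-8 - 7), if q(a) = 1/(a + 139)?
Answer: -15/151 ≈ -0.099338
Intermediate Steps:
q(a) = 1/(139 + a)
q(12)*(-8 - 7) = (-8 - 7)/(139 + 12) = -15/151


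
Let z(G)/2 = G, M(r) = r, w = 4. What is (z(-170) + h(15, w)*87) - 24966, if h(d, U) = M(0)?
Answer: -25306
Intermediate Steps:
h(d, U) = 0
z(G) = 2*G
(z(-170) + h(15, w)*87) - 24966 = (2*(-170) + 0*87) - 24966 = (-340 + 0) - 24966 = -340 - 24966 = -25306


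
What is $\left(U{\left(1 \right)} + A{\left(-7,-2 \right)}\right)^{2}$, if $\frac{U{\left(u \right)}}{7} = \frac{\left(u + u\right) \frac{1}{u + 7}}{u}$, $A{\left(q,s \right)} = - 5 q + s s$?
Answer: $\frac{26569}{16} \approx 1660.6$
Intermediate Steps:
$A{\left(q,s \right)} = s^{2} - 5 q$ ($A{\left(q,s \right)} = - 5 q + s^{2} = s^{2} - 5 q$)
$U{\left(u \right)} = \frac{14}{7 + u}$ ($U{\left(u \right)} = 7 \frac{\left(u + u\right) \frac{1}{u + 7}}{u} = 7 \frac{2 u \frac{1}{7 + u}}{u} = 7 \frac{2}{7 + u} = \frac{14}{7 + u}$)
$\left(U{\left(1 \right)} + A{\left(-7,-2 \right)}\right)^{2} = \left(\frac{14}{7 + 1} + \left(\left(-2\right)^{2} - -35\right)\right)^{2} = \left(\frac{14}{8} + \left(4 + 35\right)\right)^{2} = \left(14 \cdot \frac{1}{8} + 39\right)^{2} = \left(\frac{7}{4} + 39\right)^{2} = \left(\frac{163}{4}\right)^{2} = \frac{26569}{16}$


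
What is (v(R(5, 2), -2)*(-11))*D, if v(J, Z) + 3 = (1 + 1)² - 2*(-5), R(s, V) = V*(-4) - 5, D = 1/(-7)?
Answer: 121/7 ≈ 17.286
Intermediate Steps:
D = -⅐ ≈ -0.14286
R(s, V) = -5 - 4*V (R(s, V) = -4*V - 5 = -5 - 4*V)
v(J, Z) = 11 (v(J, Z) = -3 + ((1 + 1)² - 2*(-5)) = -3 + (2² + 10) = -3 + (4 + 10) = -3 + 14 = 11)
(v(R(5, 2), -2)*(-11))*D = (11*(-11))*(-⅐) = -121*(-⅐) = 121/7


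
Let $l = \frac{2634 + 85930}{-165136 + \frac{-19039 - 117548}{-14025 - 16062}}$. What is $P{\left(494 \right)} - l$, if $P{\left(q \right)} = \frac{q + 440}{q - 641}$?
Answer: $- \frac{1416233961278}{243447202005} \approx -5.8174$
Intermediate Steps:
$l = - \frac{888208356}{1656103415}$ ($l = \frac{88564}{-165136 - \frac{136587}{-30087}} = \frac{88564}{-165136 - - \frac{45529}{10029}} = \frac{88564}{-165136 + \frac{45529}{10029}} = \frac{88564}{- \frac{1656103415}{10029}} = 88564 \left(- \frac{10029}{1656103415}\right) = - \frac{888208356}{1656103415} \approx -0.53632$)
$P{\left(q \right)} = \frac{440 + q}{-641 + q}$
$P{\left(494 \right)} - l = \frac{440 + 494}{-641 + 494} - - \frac{888208356}{1656103415} = \frac{1}{-147} \cdot 934 + \frac{888208356}{1656103415} = \left(- \frac{1}{147}\right) 934 + \frac{888208356}{1656103415} = - \frac{934}{147} + \frac{888208356}{1656103415} = - \frac{1416233961278}{243447202005}$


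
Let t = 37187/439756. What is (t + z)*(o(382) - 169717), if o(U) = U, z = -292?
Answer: 21737798959275/439756 ≈ 4.9431e+7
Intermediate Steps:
t = 37187/439756 (t = 37187*(1/439756) = 37187/439756 ≈ 0.084563)
(t + z)*(o(382) - 169717) = (37187/439756 - 292)*(382 - 169717) = -128371565/439756*(-169335) = 21737798959275/439756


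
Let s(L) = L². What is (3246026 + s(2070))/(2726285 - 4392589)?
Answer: -3765463/833152 ≈ -4.5195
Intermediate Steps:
(3246026 + s(2070))/(2726285 - 4392589) = (3246026 + 2070²)/(2726285 - 4392589) = (3246026 + 4284900)/(-1666304) = 7530926*(-1/1666304) = -3765463/833152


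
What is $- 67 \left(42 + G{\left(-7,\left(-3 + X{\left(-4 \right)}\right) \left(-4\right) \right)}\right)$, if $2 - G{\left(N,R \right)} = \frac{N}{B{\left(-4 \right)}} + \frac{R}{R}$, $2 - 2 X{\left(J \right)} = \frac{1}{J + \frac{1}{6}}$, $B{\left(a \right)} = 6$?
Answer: $- \frac{17755}{6} \approx -2959.2$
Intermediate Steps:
$X{\left(J \right)} = 1 - \frac{1}{2 \left(\frac{1}{6} + J\right)}$ ($X{\left(J \right)} = 1 - \frac{1}{2 \left(J + \frac{1}{6}\right)} = 1 - \frac{1}{2 \left(\frac{1}{6} + J\right)}$)
$G{\left(N,R \right)} = 1 - \frac{N}{6}$ ($G{\left(N,R \right)} = 2 - \left(\frac{N}{6} + \frac{R}{R}\right) = 2 - \left(N \frac{1}{6} + 1\right) = 2 - \left(\frac{N}{6} + 1\right) = 2 - \left(1 + \frac{N}{6}\right) = 1 - \frac{N}{6}$)
$- 67 \left(42 + G{\left(-7,\left(-3 + X{\left(-4 \right)}\right) \left(-4\right) \right)}\right) = - 67 \left(42 + \left(1 - - \frac{7}{6}\right)\right) = - 67 \left(42 + \left(1 + \frac{7}{6}\right)\right) = - 67 \left(42 + \frac{13}{6}\right) = \left(-67\right) \frac{265}{6} = - \frac{17755}{6}$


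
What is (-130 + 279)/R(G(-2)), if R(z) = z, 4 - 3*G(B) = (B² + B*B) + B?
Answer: -447/2 ≈ -223.50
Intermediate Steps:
G(B) = 4/3 - 2*B²/3 - B/3 (G(B) = 4/3 - ((B² + B*B) + B)/3 = 4/3 - ((B² + B²) + B)/3 = 4/3 - (2*B² + B)/3 = 4/3 - (B + 2*B²)/3 = 4/3 + (-2*B²/3 - B/3) = 4/3 - 2*B²/3 - B/3)
(-130 + 279)/R(G(-2)) = (-130 + 279)/(4/3 - ⅔*(-2)² - ⅓*(-2)) = 149/(4/3 - ⅔*4 + ⅔) = 149/(4/3 - 8/3 + ⅔) = 149/(-⅔) = 149*(-3/2) = -447/2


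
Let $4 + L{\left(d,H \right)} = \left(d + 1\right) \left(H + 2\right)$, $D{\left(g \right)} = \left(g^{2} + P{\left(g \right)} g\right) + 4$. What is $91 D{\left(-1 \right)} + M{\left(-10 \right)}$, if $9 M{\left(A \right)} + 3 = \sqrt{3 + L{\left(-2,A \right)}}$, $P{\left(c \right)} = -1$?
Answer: $\frac{1637}{3} + \frac{\sqrt{7}}{9} \approx 545.96$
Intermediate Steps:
$D{\left(g \right)} = 4 + g^{2} - g$ ($D{\left(g \right)} = \left(g^{2} - g\right) + 4 = 4 + g^{2} - g$)
$L{\left(d,H \right)} = -4 + \left(1 + d\right) \left(2 + H\right)$ ($L{\left(d,H \right)} = -4 + \left(d + 1\right) \left(H + 2\right) = -4 + \left(1 + d\right) \left(2 + H\right)$)
$M{\left(A \right)} = - \frac{1}{3} + \frac{\sqrt{-3 - A}}{9}$ ($M{\left(A \right)} = - \frac{1}{3} + \frac{\sqrt{3 + \left(-2 + A + 2 \left(-2\right) + A \left(-2\right)\right)}}{9} = - \frac{1}{3} + \frac{\sqrt{3 - \left(6 + A\right)}}{9} = - \frac{1}{3} + \frac{\sqrt{-3 - A}}{9}$)
$91 D{\left(-1 \right)} + M{\left(-10 \right)} = 91 \left(4 + \left(-1\right)^{2} - -1\right) - \left(\frac{1}{3} - \frac{\sqrt{-3 - -10}}{9}\right) = 91 \left(4 + 1 + 1\right) - \left(\frac{1}{3} - \frac{\sqrt{-3 + 10}}{9}\right) = 91 \cdot 6 - \left(\frac{1}{3} - \frac{\sqrt{7}}{9}\right) = 546 - \left(\frac{1}{3} - \frac{\sqrt{7}}{9}\right) = \frac{1637}{3} + \frac{\sqrt{7}}{9}$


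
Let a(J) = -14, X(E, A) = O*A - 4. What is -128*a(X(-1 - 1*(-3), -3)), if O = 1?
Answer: 1792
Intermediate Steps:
X(E, A) = -4 + A (X(E, A) = 1*A - 4 = A - 4 = -4 + A)
-128*a(X(-1 - 1*(-3), -3)) = -128*(-14) = 1792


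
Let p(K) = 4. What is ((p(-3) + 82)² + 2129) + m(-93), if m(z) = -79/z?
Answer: 885904/93 ≈ 9525.8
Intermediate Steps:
((p(-3) + 82)² + 2129) + m(-93) = ((4 + 82)² + 2129) - 79/(-93) = (86² + 2129) - 79*(-1/93) = (7396 + 2129) + 79/93 = 9525 + 79/93 = 885904/93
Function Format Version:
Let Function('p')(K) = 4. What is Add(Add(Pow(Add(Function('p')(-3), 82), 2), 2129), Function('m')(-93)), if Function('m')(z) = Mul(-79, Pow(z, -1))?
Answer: Rational(885904, 93) ≈ 9525.8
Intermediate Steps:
Add(Add(Pow(Add(Function('p')(-3), 82), 2), 2129), Function('m')(-93)) = Add(Add(Pow(Add(4, 82), 2), 2129), Mul(-79, Pow(-93, -1))) = Add(Add(Pow(86, 2), 2129), Mul(-79, Rational(-1, 93))) = Add(Add(7396, 2129), Rational(79, 93)) = Add(9525, Rational(79, 93)) = Rational(885904, 93)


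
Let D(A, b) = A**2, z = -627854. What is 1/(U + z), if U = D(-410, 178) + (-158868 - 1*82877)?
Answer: -1/701499 ≈ -1.4255e-6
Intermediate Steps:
U = -73645 (U = (-410)**2 + (-158868 - 1*82877) = 168100 + (-158868 - 82877) = 168100 - 241745 = -73645)
1/(U + z) = 1/(-73645 - 627854) = 1/(-701499) = -1/701499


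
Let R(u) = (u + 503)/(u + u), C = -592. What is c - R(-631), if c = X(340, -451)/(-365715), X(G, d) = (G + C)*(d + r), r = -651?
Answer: -3152968/3662955 ≈ -0.86077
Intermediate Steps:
R(u) = (503 + u)/(2*u) (R(u) = (503 + u)/((2*u)) = (503 + u)*(1/(2*u)) = (503 + u)/(2*u))
X(G, d) = (-651 + d)*(-592 + G) (X(G, d) = (G - 592)*(d - 651) = (-592 + G)*(-651 + d) = (-651 + d)*(-592 + G))
c = -4408/5805 (c = (385392 - 651*340 - 592*(-451) + 340*(-451))/(-365715) = (385392 - 221340 + 266992 - 153340)*(-1/365715) = 277704*(-1/365715) = -4408/5805 ≈ -0.75935)
c - R(-631) = -4408/5805 - (503 - 631)/(2*(-631)) = -4408/5805 - (-1)*(-128)/(2*631) = -4408/5805 - 1*64/631 = -4408/5805 - 64/631 = -3152968/3662955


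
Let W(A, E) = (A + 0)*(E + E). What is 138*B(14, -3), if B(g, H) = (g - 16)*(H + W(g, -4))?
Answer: 31740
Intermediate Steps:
W(A, E) = 2*A*E (W(A, E) = A*(2*E) = 2*A*E)
B(g, H) = (-16 + g)*(H - 8*g) (B(g, H) = (g - 16)*(H + 2*g*(-4)) = (-16 + g)*(H - 8*g))
138*B(14, -3) = 138*(-16*(-3) - 8*14**2 + 128*14 - 3*14) = 138*(48 - 8*196 + 1792 - 42) = 138*(48 - 1568 + 1792 - 42) = 138*230 = 31740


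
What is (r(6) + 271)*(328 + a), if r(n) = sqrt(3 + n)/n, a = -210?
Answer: 32037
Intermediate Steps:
r(n) = sqrt(3 + n)/n
(r(6) + 271)*(328 + a) = (sqrt(3 + 6)/6 + 271)*(328 - 210) = (sqrt(9)/6 + 271)*118 = ((1/6)*3 + 271)*118 = (1/2 + 271)*118 = (543/2)*118 = 32037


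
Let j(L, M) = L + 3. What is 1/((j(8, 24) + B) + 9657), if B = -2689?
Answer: 1/6979 ≈ 0.00014329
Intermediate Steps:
j(L, M) = 3 + L
1/((j(8, 24) + B) + 9657) = 1/(((3 + 8) - 2689) + 9657) = 1/((11 - 2689) + 9657) = 1/(-2678 + 9657) = 1/6979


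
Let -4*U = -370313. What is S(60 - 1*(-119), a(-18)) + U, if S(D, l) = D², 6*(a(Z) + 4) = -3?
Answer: 498477/4 ≈ 1.2462e+5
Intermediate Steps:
a(Z) = -9/2 (a(Z) = -4 + (⅙)*(-3) = -4 - ½ = -9/2)
U = 370313/4 (U = -¼*(-370313) = 370313/4 ≈ 92578.)
S(60 - 1*(-119), a(-18)) + U = (60 - 1*(-119))² + 370313/4 = (60 + 119)² + 370313/4 = 179² + 370313/4 = 32041 + 370313/4 = 498477/4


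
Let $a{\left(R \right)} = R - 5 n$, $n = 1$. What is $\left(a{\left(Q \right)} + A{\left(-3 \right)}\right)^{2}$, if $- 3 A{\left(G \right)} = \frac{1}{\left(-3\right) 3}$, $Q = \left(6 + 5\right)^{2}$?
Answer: $\frac{9815689}{729} \approx 13465.0$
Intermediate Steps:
$Q = 121$ ($Q = 11^{2} = 121$)
$A{\left(G \right)} = \frac{1}{27}$ ($A{\left(G \right)} = - \frac{1}{3 \left(\left(-3\right) 3\right)} = - \frac{1}{3 \left(-9\right)} = \left(- \frac{1}{3}\right) \left(- \frac{1}{9}\right) = \frac{1}{27}$)
$a{\left(R \right)} = -5 + R$ ($a{\left(R \right)} = R - 5 = -5 + R$)
$\left(a{\left(Q \right)} + A{\left(-3 \right)}\right)^{2} = \left(\left(-5 + 121\right) + \frac{1}{27}\right)^{2} = \left(116 + \frac{1}{27}\right)^{2} = \left(\frac{3133}{27}\right)^{2} = \frac{9815689}{729}$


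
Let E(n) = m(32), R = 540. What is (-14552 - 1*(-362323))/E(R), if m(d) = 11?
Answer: 347771/11 ≈ 31616.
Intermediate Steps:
E(n) = 11
(-14552 - 1*(-362323))/E(R) = (-14552 - 1*(-362323))/11 = (-14552 + 362323)*(1/11) = 347771*(1/11) = 347771/11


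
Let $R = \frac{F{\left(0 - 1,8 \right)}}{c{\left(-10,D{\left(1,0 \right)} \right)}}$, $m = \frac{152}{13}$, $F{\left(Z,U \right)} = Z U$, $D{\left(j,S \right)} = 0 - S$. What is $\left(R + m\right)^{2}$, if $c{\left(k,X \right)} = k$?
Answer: $\frac{659344}{4225} \approx 156.06$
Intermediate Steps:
$D{\left(j,S \right)} = - S$
$F{\left(Z,U \right)} = U Z$
$m = \frac{152}{13}$ ($m = 152 \cdot \frac{1}{13} = \frac{152}{13} \approx 11.692$)
$R = \frac{4}{5}$ ($R = \frac{8 \left(0 - 1\right)}{-10} = 8 \left(0 - 1\right) \left(- \frac{1}{10}\right) = 8 \left(-1\right) \left(- \frac{1}{10}\right) = \left(-8\right) \left(- \frac{1}{10}\right) = \frac{4}{5} \approx 0.8$)
$\left(R + m\right)^{2} = \left(\frac{4}{5} + \frac{152}{13}\right)^{2} = \left(\frac{812}{65}\right)^{2} = \frac{659344}{4225}$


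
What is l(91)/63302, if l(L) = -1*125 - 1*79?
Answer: -102/31651 ≈ -0.0032226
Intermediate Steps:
l(L) = -204 (l(L) = -125 - 79 = -204)
l(91)/63302 = -204/63302 = -204*1/63302 = -102/31651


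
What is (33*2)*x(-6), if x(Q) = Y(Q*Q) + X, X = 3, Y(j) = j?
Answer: 2574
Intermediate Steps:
x(Q) = 3 + Q² (x(Q) = Q*Q + 3 = Q² + 3 = 3 + Q²)
(33*2)*x(-6) = (33*2)*(3 + (-6)²) = 66*(3 + 36) = 66*39 = 2574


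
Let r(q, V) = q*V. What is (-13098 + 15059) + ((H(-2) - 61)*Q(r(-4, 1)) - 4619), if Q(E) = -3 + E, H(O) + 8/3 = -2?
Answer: -6595/3 ≈ -2198.3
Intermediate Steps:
H(O) = -14/3 (H(O) = -8/3 - 2 = -14/3)
r(q, V) = V*q
(-13098 + 15059) + ((H(-2) - 61)*Q(r(-4, 1)) - 4619) = (-13098 + 15059) + ((-14/3 - 61)*(-3 + 1*(-4)) - 4619) = 1961 + (-197*(-3 - 4)/3 - 4619) = 1961 + (-197/3*(-7) - 4619) = 1961 + (1379/3 - 4619) = 1961 - 12478/3 = -6595/3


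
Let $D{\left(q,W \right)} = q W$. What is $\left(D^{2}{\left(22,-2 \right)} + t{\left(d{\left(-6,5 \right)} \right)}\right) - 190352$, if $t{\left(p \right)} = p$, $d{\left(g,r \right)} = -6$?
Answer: $-188422$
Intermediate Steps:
$D{\left(q,W \right)} = W q$
$\left(D^{2}{\left(22,-2 \right)} + t{\left(d{\left(-6,5 \right)} \right)}\right) - 190352 = \left(\left(\left(-2\right) 22\right)^{2} - 6\right) - 190352 = \left(\left(-44\right)^{2} - 6\right) - 190352 = \left(1936 - 6\right) - 190352 = 1930 - 190352 = -188422$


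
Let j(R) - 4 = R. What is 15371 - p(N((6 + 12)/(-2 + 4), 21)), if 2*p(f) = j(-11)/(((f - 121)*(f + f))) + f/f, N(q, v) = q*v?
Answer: 112880953/7344 ≈ 15371.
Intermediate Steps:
j(R) = 4 + R
p(f) = ½ - 7/(4*f*(-121 + f)) (p(f) = ((4 - 11)/(((f - 121)*(f + f))) + f/f)/2 = (-7*1/(2*f*(-121 + f)) + 1)/2 = (-7/(2*f*(-121 + f)) + 1)/2 = (1 - 7/(2*f*(-121 + f)))/2 = ½ - 7/(4*f*(-121 + f)))
15371 - p(N((6 + 12)/(-2 + 4), 21)) = 15371 - (-7 - 242*(6 + 12)/(-2 + 4)*21 + 2*(((6 + 12)/(-2 + 4))*21)²)/(4*(((6 + 12)/(-2 + 4))*21)*(-121 + ((6 + 12)/(-2 + 4))*21)) = 15371 - (-7 - 242*18/2*21 + 2*((18/2)*21)²)/(4*((18/2)*21)*(-121 + (18/2)*21)) = 15371 - (-7 - 242*18*(½)*21 + 2*((18*(½))*21)²)/(4*((18*(½))*21)*(-121 + (18*(½))*21)) = 15371 - (-7 - 2178*21 + 2*(9*21)²)/(4*(9*21)*(-121 + 9*21)) = 15371 - (-7 - 242*189 + 2*189²)/(4*189*(-121 + 189)) = 15371 - (-7 - 45738 + 2*35721)/(4*189*68) = 15371 - (-7 - 45738 + 71442)/(4*189*68) = 15371 - 25697/(4*189*68) = 15371 - 1*3671/7344 = 15371 - 3671/7344 = 112880953/7344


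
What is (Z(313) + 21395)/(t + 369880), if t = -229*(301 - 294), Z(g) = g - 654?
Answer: 7018/122759 ≈ 0.057169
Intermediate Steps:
Z(g) = -654 + g
t = -1603 (t = -229*7 = -1603)
(Z(313) + 21395)/(t + 369880) = ((-654 + 313) + 21395)/(-1603 + 369880) = (-341 + 21395)/368277 = 21054*(1/368277) = 7018/122759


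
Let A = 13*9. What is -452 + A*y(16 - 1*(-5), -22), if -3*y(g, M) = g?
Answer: -1271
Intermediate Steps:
y(g, M) = -g/3
A = 117
-452 + A*y(16 - 1*(-5), -22) = -452 + 117*(-(16 - 1*(-5))/3) = -452 + 117*(-(16 + 5)/3) = -452 + 117*(-1/3*21) = -452 + 117*(-7) = -452 - 819 = -1271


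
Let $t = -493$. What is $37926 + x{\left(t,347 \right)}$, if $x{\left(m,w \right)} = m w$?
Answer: $-133145$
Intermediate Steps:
$37926 + x{\left(t,347 \right)} = 37926 - 171071 = -133145$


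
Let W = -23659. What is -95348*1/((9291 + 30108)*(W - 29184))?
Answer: 95348/2081961357 ≈ 4.5797e-5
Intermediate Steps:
-95348*1/((9291 + 30108)*(W - 29184)) = -95348*1/((-23659 - 29184)*(9291 + 30108)) = -95348/(39399*(-52843)) = -95348/(-2081961357) = -95348*(-1/2081961357) = 95348/2081961357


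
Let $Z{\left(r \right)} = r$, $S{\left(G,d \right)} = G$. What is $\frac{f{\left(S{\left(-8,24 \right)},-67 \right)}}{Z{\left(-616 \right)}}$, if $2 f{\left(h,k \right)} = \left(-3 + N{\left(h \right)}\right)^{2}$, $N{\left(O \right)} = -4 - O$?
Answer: $- \frac{1}{1232} \approx -0.00081169$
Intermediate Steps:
$f{\left(h,k \right)} = \frac{\left(-7 - h\right)^{2}}{2}$ ($f{\left(h,k \right)} = \frac{\left(-3 - \left(4 + h\right)\right)^{2}}{2} = \frac{\left(-7 - h\right)^{2}}{2}$)
$\frac{f{\left(S{\left(-8,24 \right)},-67 \right)}}{Z{\left(-616 \right)}} = \frac{\frac{1}{2} \left(7 - 8\right)^{2}}{-616} = \frac{\left(-1\right)^{2}}{2} \left(- \frac{1}{616}\right) = \frac{1}{2} \cdot 1 \left(- \frac{1}{616}\right) = \frac{1}{2} \left(- \frac{1}{616}\right) = - \frac{1}{1232}$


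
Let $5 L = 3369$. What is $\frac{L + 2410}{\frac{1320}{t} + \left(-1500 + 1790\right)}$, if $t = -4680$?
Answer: $\frac{601341}{56495} \approx 10.644$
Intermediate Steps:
$L = \frac{3369}{5}$ ($L = \frac{1}{5} \cdot 3369 = \frac{3369}{5} \approx 673.8$)
$\frac{L + 2410}{\frac{1320}{t} + \left(-1500 + 1790\right)} = \frac{\frac{3369}{5} + 2410}{\frac{1320}{-4680} + \left(-1500 + 1790\right)} = \frac{15419}{5 \left(1320 \left(- \frac{1}{4680}\right) + 290\right)} = \frac{15419}{5 \left(- \frac{11}{39} + 290\right)} = \frac{15419}{5 \cdot \frac{11299}{39}} = \frac{15419}{5} \cdot \frac{39}{11299} = \frac{601341}{56495}$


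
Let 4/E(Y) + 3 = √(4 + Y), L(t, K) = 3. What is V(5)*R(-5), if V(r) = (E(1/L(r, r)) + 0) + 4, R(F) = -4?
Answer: -40/7 + 8*√39/7 ≈ 1.4229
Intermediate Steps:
E(Y) = 4/(-3 + √(4 + Y))
V(r) = 4 + 4/(-3 + √39/3) (V(r) = (4/(-3 + √(4 + 1/3)) + 0) + 4 = (4/(-3 + √(4 + ⅓)) + 0) + 4 = (4/(-3 + √(13/3)) + 0) + 4 = (4/(-3 + √39/3) + 0) + 4 = 4/(-3 + √39/3) + 4 = 4 + 4/(-3 + √39/3))
V(5)*R(-5) = (10/7 - 2*√39/7)*(-4) = -40/7 + 8*√39/7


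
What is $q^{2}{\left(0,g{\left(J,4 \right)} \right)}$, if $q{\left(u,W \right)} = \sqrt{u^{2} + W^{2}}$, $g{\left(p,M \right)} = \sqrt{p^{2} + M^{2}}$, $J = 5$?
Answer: $41$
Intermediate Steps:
$g{\left(p,M \right)} = \sqrt{M^{2} + p^{2}}$
$q{\left(u,W \right)} = \sqrt{W^{2} + u^{2}}$
$q^{2}{\left(0,g{\left(J,4 \right)} \right)} = \left(\sqrt{\left(\sqrt{4^{2} + 5^{2}}\right)^{2} + 0^{2}}\right)^{2} = \left(\sqrt{\left(\sqrt{16 + 25}\right)^{2} + 0}\right)^{2} = \left(\sqrt{\left(\sqrt{41}\right)^{2} + 0}\right)^{2} = \left(\sqrt{41 + 0}\right)^{2} = \left(\sqrt{41}\right)^{2} = 41$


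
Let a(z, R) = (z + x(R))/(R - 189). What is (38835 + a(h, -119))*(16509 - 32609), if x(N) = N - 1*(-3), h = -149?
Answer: -6877830875/11 ≈ -6.2526e+8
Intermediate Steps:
x(N) = 3 + N (x(N) = N + 3 = 3 + N)
a(z, R) = (3 + R + z)/(-189 + R) (a(z, R) = (z + (3 + R))/(R - 189) = (3 + R + z)/(-189 + R))
(38835 + a(h, -119))*(16509 - 32609) = (38835 + (3 - 119 - 149)/(-189 - 119))*(16509 - 32609) = (38835 - 265/(-308))*(-16100) = (38835 - 1/308*(-265))*(-16100) = (38835 + 265/308)*(-16100) = (11961445/308)*(-16100) = -6877830875/11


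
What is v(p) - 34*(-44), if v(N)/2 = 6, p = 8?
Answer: 1508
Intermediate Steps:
v(N) = 12 (v(N) = 2*6 = 12)
v(p) - 34*(-44) = 12 - 34*(-44) = 12 + 1496 = 1508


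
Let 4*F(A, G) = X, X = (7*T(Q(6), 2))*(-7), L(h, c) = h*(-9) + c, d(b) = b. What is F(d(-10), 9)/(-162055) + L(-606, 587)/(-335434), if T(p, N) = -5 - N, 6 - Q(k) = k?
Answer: -2015475441/108717513740 ≈ -0.018539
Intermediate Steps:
L(h, c) = c - 9*h (L(h, c) = -9*h + c = c - 9*h)
Q(k) = 6 - k
X = 343 (X = (7*(-5 - 1*2))*(-7) = (7*(-5 - 2))*(-7) = (7*(-7))*(-7) = -49*(-7) = 343)
F(A, G) = 343/4 (F(A, G) = (1/4)*343 = 343/4)
F(d(-10), 9)/(-162055) + L(-606, 587)/(-335434) = (343/4)/(-162055) + (587 - 9*(-606))/(-335434) = (343/4)*(-1/162055) + (587 + 5454)*(-1/335434) = -343/648220 + 6041*(-1/335434) = -343/648220 - 6041/335434 = -2015475441/108717513740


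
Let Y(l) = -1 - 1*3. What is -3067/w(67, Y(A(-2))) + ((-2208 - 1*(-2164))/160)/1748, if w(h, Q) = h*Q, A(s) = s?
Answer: 53610423/4684640 ≈ 11.444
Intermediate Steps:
Y(l) = -4 (Y(l) = -1 - 3 = -4)
w(h, Q) = Q*h
-3067/w(67, Y(A(-2))) + ((-2208 - 1*(-2164))/160)/1748 = -3067/((-4*67)) + ((-2208 - 1*(-2164))/160)/1748 = -3067/(-268) + ((-2208 + 2164)*(1/160))*(1/1748) = -3067*(-1/268) - 44*1/160*(1/1748) = 3067/268 - 11/40*1/1748 = 3067/268 - 11/69920 = 53610423/4684640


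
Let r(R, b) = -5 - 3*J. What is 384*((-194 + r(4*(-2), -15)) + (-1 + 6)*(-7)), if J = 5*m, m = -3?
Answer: -72576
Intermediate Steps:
J = -15 (J = 5*(-3) = -15)
r(R, b) = 40 (r(R, b) = -5 - 3*(-15) = -5 + 45 = 40)
384*((-194 + r(4*(-2), -15)) + (-1 + 6)*(-7)) = 384*((-194 + 40) + (-1 + 6)*(-7)) = 384*(-154 + 5*(-7)) = 384*(-154 - 35) = 384*(-189) = -72576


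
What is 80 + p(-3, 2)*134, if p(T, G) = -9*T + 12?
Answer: 5306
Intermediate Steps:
p(T, G) = 12 - 9*T
80 + p(-3, 2)*134 = 80 + (12 - 9*(-3))*134 = 80 + (12 + 27)*134 = 80 + 39*134 = 80 + 5226 = 5306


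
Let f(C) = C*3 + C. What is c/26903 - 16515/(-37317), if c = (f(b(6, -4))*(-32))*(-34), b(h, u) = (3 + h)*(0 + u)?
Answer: -1800741993/334646417 ≈ -5.3810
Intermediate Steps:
b(h, u) = u*(3 + h) (b(h, u) = (3 + h)*u = u*(3 + h))
f(C) = 4*C (f(C) = 3*C + C = 4*C)
c = -156672 (c = ((4*(-4*(3 + 6)))*(-32))*(-34) = ((4*(-4*9))*(-32))*(-34) = ((4*(-36))*(-32))*(-34) = -144*(-32)*(-34) = 4608*(-34) = -156672)
c/26903 - 16515/(-37317) = -156672/26903 - 16515/(-37317) = -156672*1/26903 - 16515*(-1/37317) = -156672/26903 + 5505/12439 = -1800741993/334646417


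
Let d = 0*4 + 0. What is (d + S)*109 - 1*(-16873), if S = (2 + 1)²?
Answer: 17854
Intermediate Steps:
d = 0 (d = 0 + 0 = 0)
S = 9 (S = 3² = 9)
(d + S)*109 - 1*(-16873) = (0 + 9)*109 - 1*(-16873) = 9*109 + 16873 = 981 + 16873 = 17854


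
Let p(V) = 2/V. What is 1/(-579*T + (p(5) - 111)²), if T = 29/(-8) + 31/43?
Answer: 8600/119658821 ≈ 7.1871e-5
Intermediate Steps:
T = -999/344 (T = 29*(-⅛) + 31*(1/43) = -29/8 + 31/43 = -999/344 ≈ -2.9041)
1/(-579*T + (p(5) - 111)²) = 1/(-579*(-999/344) + (2/5 - 111)²) = 1/(578421/344 + (2*(⅕) - 111)²) = 1/(578421/344 + (⅖ - 111)²) = 1/(578421/344 + (-553/5)²) = 1/(578421/344 + 305809/25) = 1/(119658821/8600) = 8600/119658821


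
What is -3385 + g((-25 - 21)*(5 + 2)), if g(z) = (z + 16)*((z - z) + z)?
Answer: 95147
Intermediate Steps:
g(z) = z*(16 + z) (g(z) = (16 + z)*(0 + z) = (16 + z)*z = z*(16 + z))
-3385 + g((-25 - 21)*(5 + 2)) = -3385 + ((-25 - 21)*(5 + 2))*(16 + (-25 - 21)*(5 + 2)) = -3385 + (-46*7)*(16 - 46*7) = -3385 - 322*(16 - 322) = -3385 - 322*(-306) = -3385 + 98532 = 95147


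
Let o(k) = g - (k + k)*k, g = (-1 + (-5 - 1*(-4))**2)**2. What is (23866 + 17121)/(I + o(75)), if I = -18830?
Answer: -40987/30080 ≈ -1.3626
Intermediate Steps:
g = 0 (g = (-1 + (-5 + 4)**2)**2 = (-1 + (-1)**2)**2 = (-1 + 1)**2 = 0**2 = 0)
o(k) = -2*k**2 (o(k) = 0 - (k + k)*k = 0 - 2*k*k = 0 - 2*k**2 = -2*k**2)
(23866 + 17121)/(I + o(75)) = (23866 + 17121)/(-18830 - 2*75**2) = 40987/(-18830 - 2*5625) = 40987/(-18830 - 11250) = 40987/(-30080) = 40987*(-1/30080) = -40987/30080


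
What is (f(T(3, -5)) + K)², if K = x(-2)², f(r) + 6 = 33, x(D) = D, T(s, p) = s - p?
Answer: 961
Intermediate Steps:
f(r) = 27 (f(r) = -6 + 33 = 27)
K = 4 (K = (-2)² = 4)
(f(T(3, -5)) + K)² = (27 + 4)² = 31² = 961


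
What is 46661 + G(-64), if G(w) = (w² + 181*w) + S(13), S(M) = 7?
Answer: 39180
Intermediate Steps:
G(w) = 7 + w² + 181*w (G(w) = (w² + 181*w) + 7 = 7 + w² + 181*w)
46661 + G(-64) = 46661 + (7 + (-64)² + 181*(-64)) = 46661 + (7 + 4096 - 11584) = 46661 - 7481 = 39180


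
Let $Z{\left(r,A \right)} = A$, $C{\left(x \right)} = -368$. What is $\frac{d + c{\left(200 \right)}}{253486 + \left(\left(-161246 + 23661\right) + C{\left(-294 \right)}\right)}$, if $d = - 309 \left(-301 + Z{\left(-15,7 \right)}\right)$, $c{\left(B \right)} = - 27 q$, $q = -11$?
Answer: $\frac{10127}{12837} \approx 0.78889$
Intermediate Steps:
$c{\left(B \right)} = 297$ ($c{\left(B \right)} = \left(-27\right) \left(-11\right) = 297$)
$d = 90846$ ($d = - 309 \left(-301 + 7\right) = \left(-309\right) \left(-294\right) = 90846$)
$\frac{d + c{\left(200 \right)}}{253486 + \left(\left(-161246 + 23661\right) + C{\left(-294 \right)}\right)} = \frac{90846 + 297}{253486 + \left(\left(-161246 + 23661\right) - 368\right)} = \frac{91143}{253486 - 137953} = \frac{91143}{115533} = 91143 \cdot \frac{1}{115533} = \frac{10127}{12837}$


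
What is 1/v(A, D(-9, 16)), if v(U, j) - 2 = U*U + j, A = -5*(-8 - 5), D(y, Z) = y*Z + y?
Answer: 1/4074 ≈ 0.00024546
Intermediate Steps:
D(y, Z) = y + Z*y (D(y, Z) = Z*y + y = y + Z*y)
A = 65 (A = -5*(-13) = 65)
v(U, j) = 2 + j + U**2 (v(U, j) = 2 + (U*U + j) = 2 + (U**2 + j) = 2 + (j + U**2) = 2 + j + U**2)
1/v(A, D(-9, 16)) = 1/(2 - 9*(1 + 16) + 65**2) = 1/(2 - 9*17 + 4225) = 1/(2 - 153 + 4225) = 1/4074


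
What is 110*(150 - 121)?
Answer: 3190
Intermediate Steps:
110*(150 - 121) = 110*29 = 3190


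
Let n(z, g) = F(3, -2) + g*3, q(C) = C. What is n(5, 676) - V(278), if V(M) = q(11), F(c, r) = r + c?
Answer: 2018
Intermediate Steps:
F(c, r) = c + r
n(z, g) = 1 + 3*g (n(z, g) = (3 - 2) + g*3 = 1 + 3*g)
V(M) = 11
n(5, 676) - V(278) = (1 + 3*676) - 1*11 = (1 + 2028) - 11 = 2029 - 11 = 2018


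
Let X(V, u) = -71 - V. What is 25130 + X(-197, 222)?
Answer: 25256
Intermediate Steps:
25130 + X(-197, 222) = 25130 + (-71 - 1*(-197)) = 25130 + (-71 + 197) = 25130 + 126 = 25256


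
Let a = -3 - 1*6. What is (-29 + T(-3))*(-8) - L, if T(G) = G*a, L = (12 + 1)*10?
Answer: -114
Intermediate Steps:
a = -9 (a = -3 - 6 = -9)
L = 130 (L = 13*10 = 130)
T(G) = -9*G (T(G) = G*(-9) = -9*G)
(-29 + T(-3))*(-8) - L = (-29 - 9*(-3))*(-8) - 1*130 = (-29 + 27)*(-8) - 130 = -2*(-8) - 130 = 16 - 130 = -114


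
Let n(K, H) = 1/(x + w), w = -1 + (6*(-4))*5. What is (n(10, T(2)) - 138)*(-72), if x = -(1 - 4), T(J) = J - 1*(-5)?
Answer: 586260/59 ≈ 9936.6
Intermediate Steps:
T(J) = 5 + J (T(J) = J + 5 = 5 + J)
x = 3 (x = -1*(-3) = 3)
w = -121 (w = -1 - 24*5 = -1 - 120 = -121)
n(K, H) = -1/118 (n(K, H) = 1/(3 - 121) = 1/(-118) = -1/118)
(n(10, T(2)) - 138)*(-72) = (-1/118 - 138)*(-72) = -16285/118*(-72) = 586260/59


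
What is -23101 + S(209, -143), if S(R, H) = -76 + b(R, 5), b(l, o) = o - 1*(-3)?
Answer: -23169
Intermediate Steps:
b(l, o) = 3 + o (b(l, o) = o + 3 = 3 + o)
S(R, H) = -68 (S(R, H) = -76 + (3 + 5) = -76 + 8 = -68)
-23101 + S(209, -143) = -23101 - 68 = -23169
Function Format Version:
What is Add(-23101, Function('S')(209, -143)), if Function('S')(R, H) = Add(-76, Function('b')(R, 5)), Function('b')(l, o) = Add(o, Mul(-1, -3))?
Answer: -23169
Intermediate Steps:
Function('b')(l, o) = Add(3, o) (Function('b')(l, o) = Add(o, 3) = Add(3, o))
Function('S')(R, H) = -68 (Function('S')(R, H) = Add(-76, Add(3, 5)) = Add(-76, 8) = -68)
Add(-23101, Function('S')(209, -143)) = Add(-23101, -68) = -23169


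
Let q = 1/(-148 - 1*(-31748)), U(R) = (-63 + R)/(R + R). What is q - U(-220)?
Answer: -223559/347600 ≈ -0.64315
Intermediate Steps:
U(R) = (-63 + R)/(2*R) (U(R) = (-63 + R)/((2*R)) = (-63 + R)*(1/(2*R)) = (-63 + R)/(2*R))
q = 1/31600 (q = 1/(-148 + 31748) = 1/31600 ≈ 3.1646e-5)
q - U(-220) = 1/31600 - (-63 - 220)/(2*(-220)) = 1/31600 - (-1)*(-283)/(2*220) = 1/31600 - 1*283/440 = 1/31600 - 283/440 = -223559/347600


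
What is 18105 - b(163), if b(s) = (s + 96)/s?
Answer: 2950856/163 ≈ 18103.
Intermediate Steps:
b(s) = (96 + s)/s
18105 - b(163) = 18105 - (96 + 163)/163 = 18105 - 259/163 = 2950856/163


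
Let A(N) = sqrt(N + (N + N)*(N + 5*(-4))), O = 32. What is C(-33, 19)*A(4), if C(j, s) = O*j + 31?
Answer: -2050*I*sqrt(31) ≈ -11414.0*I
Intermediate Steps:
C(j, s) = 31 + 32*j (C(j, s) = 32*j + 31 = 31 + 32*j)
A(N) = sqrt(N + 2*N*(-20 + N)) (A(N) = sqrt(N + (2*N)*(N - 20)) = sqrt(N + (2*N)*(-20 + N)) = sqrt(N + 2*N*(-20 + N)))
C(-33, 19)*A(4) = (31 + 32*(-33))*sqrt(4*(-39 + 2*4)) = (31 - 1056)*sqrt(4*(-39 + 8)) = -1025*2*I*sqrt(31) = -2050*I*sqrt(31)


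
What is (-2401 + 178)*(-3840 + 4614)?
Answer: -1720602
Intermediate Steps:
(-2401 + 178)*(-3840 + 4614) = -2223*774 = -1720602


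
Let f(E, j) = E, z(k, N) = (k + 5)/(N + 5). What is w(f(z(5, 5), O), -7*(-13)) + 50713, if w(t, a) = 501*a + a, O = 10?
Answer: 96395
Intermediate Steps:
z(k, N) = (5 + k)/(5 + N)
w(t, a) = 502*a
w(f(z(5, 5), O), -7*(-13)) + 50713 = 502*(-7*(-13)) + 50713 = 502*91 + 50713 = 45682 + 50713 = 96395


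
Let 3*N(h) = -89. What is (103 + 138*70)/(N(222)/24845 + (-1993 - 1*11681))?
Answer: -727685205/1019191679 ≈ -0.71398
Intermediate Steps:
N(h) = -89/3 (N(h) = (⅓)*(-89) = -89/3)
(103 + 138*70)/(N(222)/24845 + (-1993 - 1*11681)) = (103 + 138*70)/(-89/3/24845 + (-1993 - 1*11681)) = (103 + 9660)/(-89/3*1/24845 + (-1993 - 11681)) = 9763/(-89/74535 - 13674) = 9763/(-1019191679/74535) = 9763*(-74535/1019191679) = -727685205/1019191679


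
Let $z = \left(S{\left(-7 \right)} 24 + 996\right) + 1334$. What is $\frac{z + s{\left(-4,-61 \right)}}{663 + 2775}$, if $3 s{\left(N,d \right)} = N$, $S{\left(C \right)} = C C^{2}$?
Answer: $- \frac{8855}{5157} \approx -1.7171$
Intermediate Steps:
$S{\left(C \right)} = C^{3}$
$s{\left(N,d \right)} = \frac{N}{3}$
$z = -5902$ ($z = \left(\left(-7\right)^{3} \cdot 24 + 996\right) + 1334 = \left(\left(-343\right) 24 + 996\right) + 1334 = \left(-8232 + 996\right) + 1334 = -7236 + 1334 = -5902$)
$\frac{z + s{\left(-4,-61 \right)}}{663 + 2775} = \frac{-5902 + \frac{1}{3} \left(-4\right)}{663 + 2775} = \frac{-5902 - \frac{4}{3}}{3438} = \left(- \frac{17710}{3}\right) \frac{1}{3438} = - \frac{8855}{5157}$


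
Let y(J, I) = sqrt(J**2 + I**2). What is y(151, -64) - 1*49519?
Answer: -49519 + sqrt(26897) ≈ -49355.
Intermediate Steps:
y(J, I) = sqrt(I**2 + J**2)
y(151, -64) - 1*49519 = sqrt((-64)**2 + 151**2) - 1*49519 = sqrt(4096 + 22801) - 49519 = sqrt(26897) - 49519 = -49519 + sqrt(26897)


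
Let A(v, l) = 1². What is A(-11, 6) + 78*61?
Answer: 4759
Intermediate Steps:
A(v, l) = 1
A(-11, 6) + 78*61 = 1 + 78*61 = 1 + 4758 = 4759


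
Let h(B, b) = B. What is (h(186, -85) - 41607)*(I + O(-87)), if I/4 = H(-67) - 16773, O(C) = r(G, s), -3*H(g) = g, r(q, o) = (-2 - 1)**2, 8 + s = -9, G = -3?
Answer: 2774944667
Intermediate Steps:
s = -17 (s = -8 - 9 = -17)
r(q, o) = 9 (r(q, o) = (-3)**2 = 9)
H(g) = -g/3
O(C) = 9
I = -201008/3 (I = 4*(-1/3*(-67) - 16773) = 4*(67/3 - 16773) = 4*(-50252/3) = -201008/3 ≈ -67003.)
(h(186, -85) - 41607)*(I + O(-87)) = (186 - 41607)*(-201008/3 + 9) = -41421*(-200981/3) = 2774944667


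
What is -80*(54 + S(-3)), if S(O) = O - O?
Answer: -4320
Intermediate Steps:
S(O) = 0
-80*(54 + S(-3)) = -80*(54 + 0) = -80*54 = -4320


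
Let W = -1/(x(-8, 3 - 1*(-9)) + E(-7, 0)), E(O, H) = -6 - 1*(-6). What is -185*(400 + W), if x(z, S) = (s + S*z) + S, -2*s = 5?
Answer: -12802370/173 ≈ -74002.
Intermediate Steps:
E(O, H) = 0 (E(O, H) = -6 + 6 = 0)
s = -5/2 (s = -1/2*5 = -5/2 ≈ -2.5000)
x(z, S) = -5/2 + S + S*z (x(z, S) = (-5/2 + S*z) + S = -5/2 + S + S*z)
W = 2/173 (W = -1/((-5/2 + (3 - 1*(-9)) + (3 - 1*(-9))*(-8)) + 0) = -1/((-5/2 + (3 + 9) + (3 + 9)*(-8)) + 0) = -1/((-5/2 + 12 + 12*(-8)) + 0) = -1/((-5/2 + 12 - 96) + 0) = -1/(-173/2 + 0) = -1/(-173/2) = -1*(-2/173) = 2/173 ≈ 0.011561)
-185*(400 + W) = -185*(400 + 2/173) = -185*69202/173 = -12802370/173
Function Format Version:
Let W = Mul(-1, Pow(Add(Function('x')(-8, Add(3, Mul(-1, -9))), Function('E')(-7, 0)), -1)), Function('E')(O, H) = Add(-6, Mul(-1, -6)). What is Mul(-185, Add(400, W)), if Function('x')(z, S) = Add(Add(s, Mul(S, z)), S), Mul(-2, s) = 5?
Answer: Rational(-12802370, 173) ≈ -74002.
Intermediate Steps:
Function('E')(O, H) = 0 (Function('E')(O, H) = Add(-6, 6) = 0)
s = Rational(-5, 2) (s = Mul(Rational(-1, 2), 5) = Rational(-5, 2) ≈ -2.5000)
Function('x')(z, S) = Add(Rational(-5, 2), S, Mul(S, z)) (Function('x')(z, S) = Add(Add(Rational(-5, 2), Mul(S, z)), S) = Add(Rational(-5, 2), S, Mul(S, z)))
W = Rational(2, 173) (W = Mul(-1, Pow(Add(Add(Rational(-5, 2), Add(3, Mul(-1, -9)), Mul(Add(3, Mul(-1, -9)), -8)), 0), -1)) = Mul(-1, Pow(Add(Add(Rational(-5, 2), Add(3, 9), Mul(Add(3, 9), -8)), 0), -1)) = Mul(-1, Pow(Add(Add(Rational(-5, 2), 12, Mul(12, -8)), 0), -1)) = Mul(-1, Pow(Add(Add(Rational(-5, 2), 12, -96), 0), -1)) = Mul(-1, Pow(Add(Rational(-173, 2), 0), -1)) = Mul(-1, Pow(Rational(-173, 2), -1)) = Mul(-1, Rational(-2, 173)) = Rational(2, 173) ≈ 0.011561)
Mul(-185, Add(400, W)) = Mul(-185, Add(400, Rational(2, 173))) = Mul(-185, Rational(69202, 173)) = Rational(-12802370, 173)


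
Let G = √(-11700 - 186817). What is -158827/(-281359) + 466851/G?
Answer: 158827/281359 - 42441*I*√198517/18047 ≈ 0.5645 - 1047.8*I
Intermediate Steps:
G = I*√198517 (G = √(-198517) = I*√198517 ≈ 445.55*I)
-158827/(-281359) + 466851/G = -158827/(-281359) + 466851/((I*√198517)) = -158827*(-1/281359) + 466851*(-I*√198517/198517) = 158827/281359 - 42441*I*√198517/18047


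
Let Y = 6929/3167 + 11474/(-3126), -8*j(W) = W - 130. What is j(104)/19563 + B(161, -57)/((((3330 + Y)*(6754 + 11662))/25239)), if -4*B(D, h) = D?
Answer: -389551634289742993/23743712311739354496 ≈ -0.016407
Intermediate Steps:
B(D, h) = -D/4
j(W) = 65/4 - W/8 (j(W) = -(W - 130)/8 = -(-130 + W)/8 = 65/4 - W/8)
Y = -7339052/4950021 (Y = 6929*(1/3167) + 11474*(-1/3126) = 6929/3167 - 5737/1563 = -7339052/4950021 ≈ -1.4826)
j(104)/19563 + B(161, -57)/((((3330 + Y)*(6754 + 11662))/25239)) = (65/4 - ⅛*104)/19563 + (-¼*161)/((((3330 - 7339052/4950021)*(6754 + 11662))/25239)) = (65/4 - 13)*(1/19563) - 161/(4*(((16476230878/4950021)*18416)*(1/25239))) = (13/4)*(1/19563) - 161/(4*((303426267849248/4950021)*(1/25239))) = 13/78252 - 161/(4*303426267849248/124933580019) = 13/78252 - 161/4*124933580019/303426267849248 = 13/78252 - 20114306383059/1213705071396992 = -389551634289742993/23743712311739354496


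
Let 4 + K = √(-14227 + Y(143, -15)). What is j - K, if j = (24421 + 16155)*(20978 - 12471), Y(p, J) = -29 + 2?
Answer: 345180036 - I*√14254 ≈ 3.4518e+8 - 119.39*I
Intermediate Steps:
Y(p, J) = -27
j = 345180032 (j = 40576*8507 = 345180032)
K = -4 + I*√14254 (K = -4 + √(-14227 - 27) = -4 + √(-14254) = -4 + I*√14254 ≈ -4.0 + 119.39*I)
j - K = 345180032 - (-4 + I*√14254) = 345180032 + (4 - I*√14254) = 345180036 - I*√14254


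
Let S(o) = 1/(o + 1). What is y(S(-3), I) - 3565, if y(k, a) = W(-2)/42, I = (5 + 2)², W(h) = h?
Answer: -74866/21 ≈ -3565.0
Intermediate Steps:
S(o) = 1/(1 + o)
I = 49 (I = 7² = 49)
y(k, a) = -1/21 (y(k, a) = -2/42 = -2*1/42 = -1/21)
y(S(-3), I) - 3565 = -1/21 - 3565 = -74866/21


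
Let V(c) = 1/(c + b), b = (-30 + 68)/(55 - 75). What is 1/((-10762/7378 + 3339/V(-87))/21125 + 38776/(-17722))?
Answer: -6905388376250/112140360450369 ≈ -0.061578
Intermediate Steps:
b = -19/10 (b = 38/(-20) = 38*(-1/20) = -19/10 ≈ -1.9000)
V(c) = 1/(-19/10 + c) (V(c) = 1/(c - 19/10) = 1/(-19/10 + c))
1/((-10762/7378 + 3339/V(-87))/21125 + 38776/(-17722)) = 1/((-10762/7378 + 3339/((10/(-19 + 10*(-87)))))/21125 + 38776/(-17722)) = 1/((-10762*1/7378 + 3339/((10/(-19 - 870))))*(1/21125) + 38776*(-1/17722)) = 1/((-5381/3689 + 3339/((10/(-889))))*(1/21125) - 19388/8861) = 1/((-5381/3689 + 3339/((10*(-1/889))))*(1/21125) - 19388/8861) = 1/((-5381/3689 + 3339/(-10/889))*(1/21125) - 19388/8861) = 1/((-5381/3689 + 3339*(-889/10))*(1/21125) - 19388/8861) = 1/((-5381/3689 - 2968371/10)*(1/21125) - 19388/8861) = 1/(-10950374429/36890*1/21125 - 19388/8861) = 1/(-10950374429/779301250 - 19388/8861) = 1/(-112140360450369/6905388376250) = -6905388376250/112140360450369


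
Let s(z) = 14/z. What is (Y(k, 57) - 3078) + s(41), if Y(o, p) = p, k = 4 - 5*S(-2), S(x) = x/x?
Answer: -123847/41 ≈ -3020.7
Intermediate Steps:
S(x) = 1
k = -1 (k = 4 - 5*1 = 4 - 5 = -1)
(Y(k, 57) - 3078) + s(41) = (57 - 3078) + 14/41 = -3021 + 14*(1/41) = -3021 + 14/41 = -123847/41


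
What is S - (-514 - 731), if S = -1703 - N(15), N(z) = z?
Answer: -473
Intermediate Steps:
S = -1718 (S = -1703 - 1*15 = -1703 - 15 = -1718)
S - (-514 - 731) = -1718 - (-514 - 731) = -1718 - 1*(-1245) = -1718 + 1245 = -473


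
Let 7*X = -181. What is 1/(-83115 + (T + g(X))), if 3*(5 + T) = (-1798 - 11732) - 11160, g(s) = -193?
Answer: -1/91543 ≈ -1.0924e-5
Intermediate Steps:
X = -181/7 (X = (⅐)*(-181) = -181/7 ≈ -25.857)
T = -8235 (T = -5 + ((-1798 - 11732) - 11160)/3 = -5 + (-13530 - 11160)/3 = -5 + (⅓)*(-24690) = -5 - 8230 = -8235)
1/(-83115 + (T + g(X))) = 1/(-83115 + (-8235 - 193)) = 1/(-83115 - 8428) = 1/(-91543) = -1/91543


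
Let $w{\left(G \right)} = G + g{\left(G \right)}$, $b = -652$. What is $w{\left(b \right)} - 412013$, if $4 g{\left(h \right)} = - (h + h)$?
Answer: $-412339$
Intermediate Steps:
$g{\left(h \right)} = - \frac{h}{2}$ ($g{\left(h \right)} = \frac{\left(-1\right) \left(h + h\right)}{4} = \frac{\left(-1\right) 2 h}{4} = \frac{\left(-2\right) h}{4} = - \frac{h}{2}$)
$w{\left(G \right)} = \frac{G}{2}$ ($w{\left(G \right)} = G - \frac{G}{2} = \frac{G}{2}$)
$w{\left(b \right)} - 412013 = \frac{1}{2} \left(-652\right) - 412013 = -326 - 412013 = -412339$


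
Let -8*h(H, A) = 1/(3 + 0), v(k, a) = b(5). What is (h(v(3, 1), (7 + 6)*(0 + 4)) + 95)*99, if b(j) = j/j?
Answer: 75207/8 ≈ 9400.9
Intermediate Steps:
b(j) = 1
v(k, a) = 1
h(H, A) = -1/24 (h(H, A) = -1/(8*(3 + 0)) = -⅛/3 = -⅛*⅓ = -1/24)
(h(v(3, 1), (7 + 6)*(0 + 4)) + 95)*99 = (-1/24 + 95)*99 = (2279/24)*99 = 75207/8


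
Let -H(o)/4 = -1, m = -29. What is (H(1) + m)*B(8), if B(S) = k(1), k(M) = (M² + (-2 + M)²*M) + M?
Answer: -75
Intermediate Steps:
H(o) = 4 (H(o) = -4*(-1) = 4)
k(M) = M + M² + M*(-2 + M)² (k(M) = (M² + M*(-2 + M)²) + M = M + M² + M*(-2 + M)²)
B(S) = 3 (B(S) = 1*(1 + 1 + (-2 + 1)²) = 1*(1 + 1 + (-1)²) = 1*(1 + 1 + 1) = 1*3 = 3)
(H(1) + m)*B(8) = (4 - 29)*3 = -25*3 = -75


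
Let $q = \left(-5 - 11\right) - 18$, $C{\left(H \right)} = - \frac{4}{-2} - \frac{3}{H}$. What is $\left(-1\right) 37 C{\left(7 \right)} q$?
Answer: $\frac{13838}{7} \approx 1976.9$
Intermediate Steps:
$C{\left(H \right)} = 2 - \frac{3}{H}$ ($C{\left(H \right)} = \left(-4\right) \left(- \frac{1}{2}\right) - \frac{3}{H} = 2 - \frac{3}{H}$)
$q = -34$ ($q = -16 - 18 = -34$)
$\left(-1\right) 37 C{\left(7 \right)} q = \left(-1\right) 37 \left(2 - \frac{3}{7}\right) \left(-34\right) = - 37 \left(2 - \frac{3}{7}\right) \left(-34\right) = \left(-37\right) \frac{11}{7} \left(-34\right) = \left(- \frac{407}{7}\right) \left(-34\right) = \frac{13838}{7}$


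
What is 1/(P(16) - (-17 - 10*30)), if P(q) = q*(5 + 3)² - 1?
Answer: 1/1340 ≈ 0.00074627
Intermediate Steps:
P(q) = -1 + 64*q (P(q) = q*8² - 1 = q*64 - 1 = 64*q - 1 = -1 + 64*q)
1/(P(16) - (-17 - 10*30)) = 1/((-1 + 64*16) - (-17 - 10*30)) = 1/((-1 + 1024) - (-17 - 300)) = 1/(1023 - 1*(-317)) = 1/(1023 + 317) = 1/1340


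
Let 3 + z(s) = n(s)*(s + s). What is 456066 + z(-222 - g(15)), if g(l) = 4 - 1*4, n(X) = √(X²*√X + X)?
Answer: 456063 - 444*√(-222 + 49284*I*√222) ≈ 1.8707e+5 - 2.6908e+5*I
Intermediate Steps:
n(X) = √(X + X^(5/2)) (n(X) = √(X^(5/2) + X) = √(X + X^(5/2)))
g(l) = 0 (g(l) = 4 - 4 = 0)
z(s) = -3 + 2*s*√(s + s^(5/2)) (z(s) = -3 + √(s + s^(5/2))*(s + s) = -3 + √(s + s^(5/2))*(2*s) = -3 + 2*s*√(s + s^(5/2)))
456066 + z(-222 - g(15)) = 456066 + (-3 + 2*(-222 - 1*0)*√((-222 - 1*0) + (-222 - 1*0)^(5/2))) = 456066 + (-3 + 2*(-222 + 0)*√((-222 + 0) + (-222 + 0)^(5/2))) = 456066 + (-3 + 2*(-222)*√(-222 + (-222)^(5/2))) = 456066 + (-3 + 2*(-222)*√(-222 + 49284*I*√222)) = 456066 + (-3 - 444*√(-222 + 49284*I*√222)) = 456063 - 444*√(-222 + 49284*I*√222)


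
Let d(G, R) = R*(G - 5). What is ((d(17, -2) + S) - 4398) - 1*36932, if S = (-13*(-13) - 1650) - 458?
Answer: -43293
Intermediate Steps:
S = -1939 (S = (169 - 1650) - 458 = -1481 - 458 = -1939)
d(G, R) = R*(-5 + G)
((d(17, -2) + S) - 4398) - 1*36932 = ((-2*(-5 + 17) - 1939) - 4398) - 1*36932 = ((-2*12 - 1939) - 4398) - 36932 = ((-24 - 1939) - 4398) - 36932 = (-1963 - 4398) - 36932 = -6361 - 36932 = -43293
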